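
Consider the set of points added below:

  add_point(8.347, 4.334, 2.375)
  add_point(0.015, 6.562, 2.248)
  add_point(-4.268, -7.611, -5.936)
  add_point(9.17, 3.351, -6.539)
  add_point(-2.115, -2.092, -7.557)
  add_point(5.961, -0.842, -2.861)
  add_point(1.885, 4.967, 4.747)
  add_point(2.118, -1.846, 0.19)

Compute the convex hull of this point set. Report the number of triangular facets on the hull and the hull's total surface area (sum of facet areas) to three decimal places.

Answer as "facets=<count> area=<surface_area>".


facets=12 area=374.035

8 of the 8 inputs are extreme points: [0, 1, 2, 3, 4, 5, 6, 7].

Facet areas (half cross-product norm):
  f1: (p6, p1, p2) → 29.5038
  f2: (p4, p3, p2) → 28.2171
  f3: (p4, p1, p2) → 36.3798
  f4: (p4, p1, p3) → 72.7343
  f5: (p0, p1, p3) → 38.6381
  f6: (p0, p6, p1) → 11.5729
  f7: (p5, p3, p2) → 32.1383
  f8: (p5, p0, p3) → 24.3834
  f9: (p7, p6, p2) → 28.2080
  f10: (p7, p0, p6) → 27.0945
  f11: (p7, p5, p2) → 25.8004
  f12: (p7, p5, p0) → 19.3650
Σ area = 374.035

Check V−E+F: 8 − 18 + 12 = 2.


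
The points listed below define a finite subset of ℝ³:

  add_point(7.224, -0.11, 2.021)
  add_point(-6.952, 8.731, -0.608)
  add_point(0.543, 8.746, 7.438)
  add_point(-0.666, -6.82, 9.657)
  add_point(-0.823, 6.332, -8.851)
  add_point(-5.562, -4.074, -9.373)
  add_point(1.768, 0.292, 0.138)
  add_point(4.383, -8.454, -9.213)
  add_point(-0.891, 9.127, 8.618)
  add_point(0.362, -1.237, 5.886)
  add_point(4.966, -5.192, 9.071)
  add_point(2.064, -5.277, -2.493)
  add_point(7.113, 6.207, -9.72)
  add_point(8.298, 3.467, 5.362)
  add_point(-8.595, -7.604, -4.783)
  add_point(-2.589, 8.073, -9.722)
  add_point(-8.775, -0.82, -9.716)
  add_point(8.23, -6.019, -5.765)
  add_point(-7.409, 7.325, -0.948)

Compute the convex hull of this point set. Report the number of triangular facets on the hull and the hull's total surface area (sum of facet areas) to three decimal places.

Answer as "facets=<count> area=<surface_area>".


facets=24 area=1272.415

Points on the hull: [1, 2, 3, 5, 7, 8, 10, 12, 13, 14, 15, 16, 17, 18] (14 of 19).

Area of each hull facet:
  f1: (p12, p7, p16) → 106.9651
  f2: (p14, p3, p7) → 111.6716
  f3: (p10, p3, p7) → 54.7299
  f4: (p10, p8, p13) → 56.2292
  f5: (p10, p8, p3) → 45.3508
  f6: (p17, p12, p13) → 87.1781
  f7: (p17, p12, p7) → 36.3534
  f8: (p17, p10, p13) → 70.1003
  f9: (p17, p10, p7) → 38.4051
  f10: (p15, p12, p16) → 48.9115
  f11: (p15, p8, p12) → 90.8436
  f12: (p2, p12, p13) → 73.7619
  f13: (p2, p8, p13) → 4.7168
  f14: (p2, p8, p12) → 8.6288
  f15: (p5, p7, p16) → 9.2711
  f16: (p5, p14, p16) → 14.8959
  f17: (p5, p14, p7) → 34.8269
  f18: (p18, p8, p3) → 93.2145
  f19: (p18, p14, p3) → 121.6083
  f20: (p18, p14, p16) → 50.1852
  f21: (p1, p15, p8) → 47.8478
  f22: (p1, p18, p8) → 7.7299
  f23: (p1, p15, p16) → 53.8131
  f24: (p1, p18, p16) → 5.1759
Σ area = 1272.415

Euler: V−E+F = 14−36+24 = 2.


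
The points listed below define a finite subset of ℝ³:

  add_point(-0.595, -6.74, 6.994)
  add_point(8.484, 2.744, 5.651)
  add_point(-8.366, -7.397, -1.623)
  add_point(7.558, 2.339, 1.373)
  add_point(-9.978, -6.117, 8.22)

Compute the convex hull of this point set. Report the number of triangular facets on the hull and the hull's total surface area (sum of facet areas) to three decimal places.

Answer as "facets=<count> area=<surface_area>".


Hull vertices (5/5): indices [0, 1, 2, 3, 4].

Facet areas (half cross-product norm):
  f1: (p0, p1, p4) → 47.7366
  f2: (p0, p2, p4) → 45.5812
  f3: (p3, p1, p4) → 45.1021
  f4: (p3, p2, p4) → 94.6964
  f5: (p3, p0, p1) → 28.8241
  f6: (p3, p0, p2) → 77.3689
Σ area = 339.309

Check V−E+F: 5 − 9 + 6 = 2.

facets=6 area=339.309


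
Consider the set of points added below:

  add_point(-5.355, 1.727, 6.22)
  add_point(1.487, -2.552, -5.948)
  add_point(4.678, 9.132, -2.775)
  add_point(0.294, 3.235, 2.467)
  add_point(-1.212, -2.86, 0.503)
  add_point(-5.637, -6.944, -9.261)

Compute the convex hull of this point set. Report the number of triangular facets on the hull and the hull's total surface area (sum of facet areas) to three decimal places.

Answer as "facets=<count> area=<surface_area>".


facets=8 area=346.890

Points on the hull: [0, 1, 2, 3, 4, 5] (6 of 6).

Triangle areas on the boundary:
  f1: (p0, p2, p5) → 131.5633
  f2: (p1, p2, p5) → 37.2498
  f3: (p4, p0, p5) → 39.2678
  f4: (p4, p1, p5) → 31.4992
  f5: (p4, p1, p2) → 43.6250
  f6: (p3, p0, p2) → 16.4962
  f7: (p3, p4, p2) → 24.9282
  f8: (p3, p4, p0) → 22.2610
Σ area = 346.890

Euler characteristic 6−12+8 = 2 ✓


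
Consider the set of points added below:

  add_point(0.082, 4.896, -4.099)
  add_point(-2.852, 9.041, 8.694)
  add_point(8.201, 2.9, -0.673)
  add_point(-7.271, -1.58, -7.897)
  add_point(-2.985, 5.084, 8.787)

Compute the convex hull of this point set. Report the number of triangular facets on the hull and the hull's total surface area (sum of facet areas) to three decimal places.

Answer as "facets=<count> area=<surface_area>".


Extreme-point indices: [0, 1, 2, 3, 4] — 5 of 5 on the boundary.

Area of each hull facet:
  f1: (p4, p2, p3) → 121.8145
  f2: (p4, p1, p3) → 34.2997
  f3: (p4, p1, p2) → 29.1614
  f4: (p0, p2, p3) → 36.8824
  f5: (p0, p1, p3) → 67.1200
  f6: (p0, p1, p2) → 61.9051
Σ area = 351.183

Euler: V−E+F = 5−9+6 = 2.

facets=6 area=351.183


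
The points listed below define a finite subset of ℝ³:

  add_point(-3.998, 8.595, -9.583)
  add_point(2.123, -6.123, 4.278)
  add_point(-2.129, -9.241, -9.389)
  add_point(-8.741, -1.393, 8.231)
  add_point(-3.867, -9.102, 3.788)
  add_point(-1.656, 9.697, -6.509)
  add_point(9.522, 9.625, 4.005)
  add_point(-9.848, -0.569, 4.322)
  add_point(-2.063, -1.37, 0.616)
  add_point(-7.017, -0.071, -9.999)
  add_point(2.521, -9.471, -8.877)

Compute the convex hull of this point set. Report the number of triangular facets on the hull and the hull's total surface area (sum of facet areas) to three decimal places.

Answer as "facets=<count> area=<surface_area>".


facets=16 area=1043.378

Points on the hull: [0, 1, 2, 3, 4, 5, 6, 7, 9, 10] (10 of 11).

Area of each hull facet:
  f1: (p1, p10, p6) → 115.8804
  f2: (p3, p1, p6) → 108.6266
  f3: (p3, p5, p7) → 28.4561
  f4: (p3, p5, p6) → 146.7023
  f5: (p2, p9, p7) → 76.0219
  f6: (p2, p9, p10) → 20.8833
  f7: (p0, p9, p10) → 55.9352
  f8: (p0, p10, p6) → 180.1730
  f9: (p0, p5, p6) → 9.8762
  f10: (p0, p5, p7) → 34.1771
  f11: (p0, p9, p7) → 67.0011
  f12: (p4, p3, p1) → 33.9656
  f13: (p4, p1, p10) → 45.0027
  f14: (p4, p2, p10) → 31.1204
  f15: (p4, p3, p7) → 20.8396
  f16: (p4, p2, p7) → 68.7163
Σ area = 1043.378

Euler characteristic 10−24+16 = 2 ✓


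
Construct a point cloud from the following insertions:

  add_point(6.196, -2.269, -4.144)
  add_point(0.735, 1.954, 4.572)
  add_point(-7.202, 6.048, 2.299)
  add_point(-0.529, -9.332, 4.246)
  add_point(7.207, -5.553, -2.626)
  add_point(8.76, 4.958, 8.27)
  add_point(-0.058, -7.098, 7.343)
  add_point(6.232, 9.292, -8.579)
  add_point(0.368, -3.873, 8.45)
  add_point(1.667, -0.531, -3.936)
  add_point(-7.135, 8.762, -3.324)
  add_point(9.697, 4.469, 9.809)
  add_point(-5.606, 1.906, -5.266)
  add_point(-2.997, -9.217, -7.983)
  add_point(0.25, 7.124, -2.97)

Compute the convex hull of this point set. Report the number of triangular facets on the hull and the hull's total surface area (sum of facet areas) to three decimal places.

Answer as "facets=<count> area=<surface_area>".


facets=18 area=1029.753

Points on the hull: [2, 3, 4, 5, 6, 7, 8, 10, 11, 12, 13] (11 of 15).

Per-facet area ½‖(b−a)×(c−a)‖:
  f1: (p13, p3, p2) → 103.1648
  f2: (p8, p11, p2) → 87.5490
  f3: (p10, p11, p2) → 53.3170
  f4: (p4, p7, p11) → 124.3520
  f5: (p4, p13, p7) → 96.6856
  f6: (p4, p13, p3) → 60.4443
  f7: (p6, p8, p11) → 14.3399
  f8: (p6, p4, p11) → 89.7334
  f9: (p6, p4, p3) → 20.6876
  f10: (p6, p3, p2) → 29.9282
  f11: (p6, p8, p2) → 21.2323
  f12: (p5, p7, p11) → 6.1640
  f13: (p5, p10, p11) → 7.1181
  f14: (p5, p10, p7) → 123.0748
  f15: (p12, p13, p7) → 81.5123
  f16: (p12, p10, p7) → 50.6023
  f17: (p12, p13, p2) → 37.4120
  f18: (p12, p10, p2) → 22.4349
Σ area = 1029.753

Euler characteristic 11−27+18 = 2 ✓


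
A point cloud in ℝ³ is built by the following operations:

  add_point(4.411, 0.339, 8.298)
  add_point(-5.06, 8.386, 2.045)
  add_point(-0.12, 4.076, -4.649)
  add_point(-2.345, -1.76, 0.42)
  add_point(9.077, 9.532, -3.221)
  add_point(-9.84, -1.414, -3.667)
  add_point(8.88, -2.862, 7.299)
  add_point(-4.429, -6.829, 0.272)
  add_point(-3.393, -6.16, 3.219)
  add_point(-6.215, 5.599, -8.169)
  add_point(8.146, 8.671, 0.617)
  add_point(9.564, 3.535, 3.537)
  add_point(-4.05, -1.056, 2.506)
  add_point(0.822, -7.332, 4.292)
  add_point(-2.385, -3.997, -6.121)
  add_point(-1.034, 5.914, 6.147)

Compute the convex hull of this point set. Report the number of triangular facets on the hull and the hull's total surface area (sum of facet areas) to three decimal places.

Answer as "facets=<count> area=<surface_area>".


facets=22 area=854.488

13 of the 16 inputs are extreme points: [0, 1, 4, 5, 6, 7, 8, 9, 10, 11, 13, 14, 15].

Area of each hull facet:
  f1: (p6, p0, p11) → 19.6671
  f2: (p6, p0, p13) → 25.4129
  f3: (p6, p14, p13) → 51.0246
  f4: (p7, p14, p5) → 27.6837
  f5: (p7, p14, p13) → 22.7246
  f6: (p4, p6, p11) → 11.4128
  f7: (p4, p6, p14) → 128.3433
  f8: (p8, p0, p13) → 20.4458
  f9: (p8, p15, p0) → 45.0869
  f10: (p8, p7, p13) → 6.3559
  f11: (p8, p7, p5) → 11.9550
  f12: (p8, p1, p5) → 63.9061
  f13: (p8, p15, p1) → 39.3403
  f14: (p10, p15, p1) → 34.4163
  f15: (p10, p4, p1) → 25.2946
  f16: (p10, p4, p11) → 9.9799
  f17: (p10, p0, p11) → 20.3999
  f18: (p10, p15, p0) → 43.2634
  f19: (p9, p1, p5) → 47.0981
  f20: (p9, p4, p1) → 78.7231
  f21: (p9, p14, p5) → 36.1948
  f22: (p9, p4, p14) → 85.7586
Σ area = 854.488

Euler characteristic 13−33+22 = 2 ✓


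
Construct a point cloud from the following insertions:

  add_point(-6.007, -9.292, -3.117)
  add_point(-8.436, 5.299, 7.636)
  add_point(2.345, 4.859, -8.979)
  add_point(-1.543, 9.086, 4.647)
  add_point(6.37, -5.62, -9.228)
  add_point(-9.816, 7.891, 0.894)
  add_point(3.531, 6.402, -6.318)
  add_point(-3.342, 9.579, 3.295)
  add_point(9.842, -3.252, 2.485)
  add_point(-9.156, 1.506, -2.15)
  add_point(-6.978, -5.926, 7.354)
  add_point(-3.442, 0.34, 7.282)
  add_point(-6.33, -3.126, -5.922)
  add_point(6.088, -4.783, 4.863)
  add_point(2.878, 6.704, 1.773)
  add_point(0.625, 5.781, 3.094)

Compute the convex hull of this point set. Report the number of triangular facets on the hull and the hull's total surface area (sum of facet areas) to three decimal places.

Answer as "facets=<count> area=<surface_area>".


facets=26 area=1027.999

15 of the 16 inputs are extreme points: [0, 1, 2, 3, 4, 5, 6, 7, 8, 9, 10, 11, 12, 13, 14].

Per-facet area ½‖(b−a)×(c−a)‖:
  f1: (p6, p4, p8) → 74.4376
  f2: (p12, p4, p0) → 45.0072
  f3: (p13, p10, p0) → 71.6056
  f4: (p13, p4, p8) → 28.7040
  f5: (p13, p4, p0) → 91.0787
  f6: (p13, p3, p8) → 37.0443
  f7: (p9, p12, p0) → 20.3193
  f8: (p9, p10, p5) → 42.3893
  f9: (p9, p10, p0) → 57.1941
  f10: (p2, p6, p4) → 17.4986
  f11: (p2, p12, p4) → 64.0322
  f12: (p2, p6, p5) → 24.9674
  f13: (p2, p9, p5) → 48.8577
  f14: (p2, p9, p12) → 40.2430
  f15: (p7, p6, p5) → 42.7442
  f16: (p7, p3, p6) → 14.0877
  f17: (p14, p6, p8) → 49.4227
  f18: (p14, p3, p8) → 23.4916
  f19: (p14, p3, p6) → 19.2845
  f20: (p1, p10, p5) → 38.9874
  f21: (p1, p7, p5) → 23.9893
  f22: (p1, p7, p3) → 9.1317
  f23: (p11, p13, p3) → 50.7087
  f24: (p11, p1, p3) → 28.4439
  f25: (p11, p13, p10) → 39.8762
  f26: (p11, p1, p10) → 24.4517
Σ area = 1027.999

Euler characteristic 15−39+26 = 2 ✓


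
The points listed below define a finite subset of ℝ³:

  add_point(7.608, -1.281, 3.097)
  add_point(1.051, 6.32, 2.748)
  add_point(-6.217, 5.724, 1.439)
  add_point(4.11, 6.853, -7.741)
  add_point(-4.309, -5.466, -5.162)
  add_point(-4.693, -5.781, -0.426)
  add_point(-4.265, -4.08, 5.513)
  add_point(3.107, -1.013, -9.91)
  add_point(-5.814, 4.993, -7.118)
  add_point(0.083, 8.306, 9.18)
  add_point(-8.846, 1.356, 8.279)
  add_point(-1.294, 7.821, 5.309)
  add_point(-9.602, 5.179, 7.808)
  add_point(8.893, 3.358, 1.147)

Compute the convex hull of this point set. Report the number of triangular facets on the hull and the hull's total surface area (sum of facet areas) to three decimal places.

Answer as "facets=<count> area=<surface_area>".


Points on the hull: [0, 2, 3, 4, 5, 6, 7, 8, 9, 10, 11, 12, 13] (13 of 14).

Area of each hull facet:
  f1: (p3, p7, p13) → 43.8719
  f2: (p0, p6, p5) → 38.4378
  f3: (p0, p7, p13) → 34.1991
  f4: (p0, p4, p5) → 31.8620
  f5: (p0, p4, p7) → 66.2917
  f6: (p2, p11, p12) → 23.6372
  f7: (p8, p3, p7) → 39.9261
  f8: (p8, p4, p7) → 48.0789
  f9: (p8, p11, p3) → 65.0326
  f10: (p8, p2, p11) → 23.2199
  f11: (p8, p4, p12) → 82.0431
  f12: (p8, p2, p12) → 14.0624
  f13: (p9, p0, p13) → 33.4603
  f14: (p9, p3, p13) → 68.6789
  f15: (p9, p11, p3) → 19.5872
  f16: (p9, p11, p12) → 18.6980
  f17: (p9, p0, p6) → 75.3837
  f18: (p10, p9, p12) → 20.0568
  f19: (p10, p9, p6) → 43.2909
  f20: (p10, p6, p5) → 20.4269
  f21: (p10, p4, p12) → 28.6389
  f22: (p10, p4, p5) → 20.1141
Σ area = 858.998

Euler characteristic 13−33+22 = 2 ✓

facets=22 area=858.998


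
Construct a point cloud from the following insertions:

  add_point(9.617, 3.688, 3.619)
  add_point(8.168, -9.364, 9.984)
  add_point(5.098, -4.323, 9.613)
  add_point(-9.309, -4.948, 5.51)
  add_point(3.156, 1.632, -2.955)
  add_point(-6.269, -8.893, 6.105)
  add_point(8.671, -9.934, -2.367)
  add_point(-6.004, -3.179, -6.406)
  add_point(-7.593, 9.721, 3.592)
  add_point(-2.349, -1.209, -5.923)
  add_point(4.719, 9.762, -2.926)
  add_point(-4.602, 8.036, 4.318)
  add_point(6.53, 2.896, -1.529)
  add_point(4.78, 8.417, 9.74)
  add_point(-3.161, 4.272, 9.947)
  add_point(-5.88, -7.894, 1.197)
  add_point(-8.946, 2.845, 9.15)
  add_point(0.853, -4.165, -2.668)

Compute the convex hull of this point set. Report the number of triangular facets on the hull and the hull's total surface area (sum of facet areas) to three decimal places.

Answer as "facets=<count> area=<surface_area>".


13 of the 18 inputs are extreme points: [0, 1, 3, 5, 6, 7, 8, 9, 10, 13, 14, 15, 16].

Triangle areas on the boundary:
  f1: (p1, p6, p0) → 82.8260
  f2: (p13, p1, p0) → 66.0991
  f3: (p5, p1, p6) → 90.3091
  f4: (p10, p6, p0) → 73.3831
  f5: (p10, p13, p0) → 46.0427
  f6: (p15, p7, p6) → 67.1824
  f7: (p15, p5, p6) → 36.4809
  f8: (p15, p7, p3) → 26.3808
  f9: (p15, p5, p3) → 12.2750
  f10: (p9, p7, p6) → 27.6480
  f11: (p9, p10, p6) → 97.0048
  f12: (p9, p10, p7) → 13.6231
  f13: (p8, p7, p3) → 88.9428
  f14: (p8, p10, p7) → 106.1777
  f15: (p8, p10, p13) → 78.7162
  f16: (p16, p8, p3) → 34.5818
  f17: (p16, p8, p13) → 60.6437
  f18: (p16, p5, p3) → 16.6564
  f19: (p16, p5, p1) → 91.4475
  f20: (p14, p13, p1) → 77.6438
  f21: (p14, p16, p1) → 48.0406
  f22: (p14, p16, p13) → 7.5754
Σ area = 1249.681

Euler characteristic 13−33+22 = 2 ✓

facets=22 area=1249.681


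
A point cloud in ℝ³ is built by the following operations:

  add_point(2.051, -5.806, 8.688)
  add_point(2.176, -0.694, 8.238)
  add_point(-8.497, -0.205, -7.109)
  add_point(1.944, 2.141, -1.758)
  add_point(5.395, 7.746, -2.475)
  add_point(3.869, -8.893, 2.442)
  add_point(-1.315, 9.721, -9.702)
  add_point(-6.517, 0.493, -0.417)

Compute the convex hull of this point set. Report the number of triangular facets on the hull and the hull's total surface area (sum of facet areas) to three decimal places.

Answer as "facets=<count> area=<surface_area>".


facets=10 area=598.722

Extreme-point indices: [0, 1, 2, 4, 5, 6, 7] — 7 of 8 on the boundary.

Area of each hull facet:
  f1: (p0, p5, p2) → 64.1565
  f2: (p0, p5, p4) → 62.0661
  f3: (p7, p0, p2) → 32.5528
  f4: (p6, p5, p2) → 111.3932
  f5: (p6, p5, p4) → 82.6196
  f6: (p6, p7, p2) → 43.8752
  f7: (p1, p0, p4) → 26.6215
  f8: (p1, p7, p0) → 31.3190
  f9: (p1, p6, p4) → 60.4316
  f10: (p1, p6, p7) → 83.6866
Σ area = 598.722

Euler characteristic 7−15+10 = 2 ✓


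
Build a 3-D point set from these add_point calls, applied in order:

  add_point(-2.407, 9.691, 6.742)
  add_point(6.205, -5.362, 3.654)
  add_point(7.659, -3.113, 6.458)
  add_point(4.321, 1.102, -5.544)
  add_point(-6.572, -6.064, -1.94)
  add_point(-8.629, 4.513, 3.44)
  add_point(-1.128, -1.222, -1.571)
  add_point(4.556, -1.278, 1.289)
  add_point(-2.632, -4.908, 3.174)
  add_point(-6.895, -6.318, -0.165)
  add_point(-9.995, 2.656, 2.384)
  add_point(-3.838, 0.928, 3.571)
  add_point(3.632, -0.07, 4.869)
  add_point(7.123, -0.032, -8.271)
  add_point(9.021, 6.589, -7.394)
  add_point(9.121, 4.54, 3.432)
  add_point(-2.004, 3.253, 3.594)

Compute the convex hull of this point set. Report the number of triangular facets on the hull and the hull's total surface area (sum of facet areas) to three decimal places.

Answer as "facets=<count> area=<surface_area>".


Extreme-point indices: [0, 1, 2, 4, 5, 8, 9, 10, 13, 14, 15] — 11 of 17 on the boundary.

Per-facet area ½‖(b−a)×(c−a)‖:
  f1: (p14, p13, p10) → 70.5681
  f2: (p2, p14, p15) → 39.2101
  f3: (p2, p14, p13) → 52.1736
  f4: (p4, p9, p10) → 8.8070
  f5: (p4, p13, p10) → 83.1213
  f6: (p0, p2, p15) → 54.1893
  f7: (p0, p14, p15) → 70.8948
  f8: (p8, p9, p10) → 27.2150
  f9: (p8, p0, p2) → 79.7971
  f10: (p1, p2, p13) → 23.3085
  f11: (p1, p4, p13) → 87.7714
  f12: (p1, p4, p9) → 12.4076
  f13: (p1, p8, p9) → 15.5412
  f14: (p1, p8, p2) → 15.8674
  f15: (p5, p8, p10) → 13.3275
  f16: (p5, p8, p0) → 48.4382
  f17: (p5, p14, p10) → 25.0613
  f18: (p5, p0, p14) → 80.4973
Σ area = 808.197

Check V−E+F: 11 − 27 + 18 = 2.

facets=18 area=808.197


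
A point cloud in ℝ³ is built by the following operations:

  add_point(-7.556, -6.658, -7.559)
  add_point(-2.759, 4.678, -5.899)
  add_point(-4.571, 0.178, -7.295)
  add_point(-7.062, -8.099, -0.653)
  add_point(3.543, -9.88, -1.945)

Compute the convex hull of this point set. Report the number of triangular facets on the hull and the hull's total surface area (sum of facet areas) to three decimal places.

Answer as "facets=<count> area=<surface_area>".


5 of the 5 inputs are extreme points: [0, 1, 2, 3, 4].

Per-facet area ½‖(b−a)×(c−a)‖:
  f1: (p3, p4, p0) → 38.2939
  f2: (p3, p1, p0) → 43.9016
  f3: (p3, p1, p4) → 76.9278
  f4: (p2, p4, p0) → 47.5359
  f5: (p2, p1, p0) → 4.5964
  f6: (p2, p1, p4) → 33.3607
Σ area = 244.616

Euler: V−E+F = 5−9+6 = 2.

facets=6 area=244.616


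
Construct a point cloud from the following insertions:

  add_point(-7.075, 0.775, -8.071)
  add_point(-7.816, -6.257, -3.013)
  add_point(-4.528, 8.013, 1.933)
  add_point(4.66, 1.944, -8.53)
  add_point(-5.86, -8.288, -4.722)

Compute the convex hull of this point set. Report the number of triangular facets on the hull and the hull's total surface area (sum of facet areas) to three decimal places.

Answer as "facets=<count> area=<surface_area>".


facets=6 area=328.082

Extreme-point indices: [0, 1, 2, 3, 4] — 5 of 5 on the boundary.

Per-facet area ½‖(b−a)×(c−a)‖:
  f1: (p4, p2, p1) → 20.2241
  f2: (p4, p2, p3) → 108.9727
  f3: (p0, p2, p1) → 54.7936
  f4: (p0, p2, p3) → 72.4585
  f5: (p0, p4, p1) → 14.1787
  f6: (p0, p4, p3) → 57.4546
Σ area = 328.082

Check V−E+F: 5 − 9 + 6 = 2.


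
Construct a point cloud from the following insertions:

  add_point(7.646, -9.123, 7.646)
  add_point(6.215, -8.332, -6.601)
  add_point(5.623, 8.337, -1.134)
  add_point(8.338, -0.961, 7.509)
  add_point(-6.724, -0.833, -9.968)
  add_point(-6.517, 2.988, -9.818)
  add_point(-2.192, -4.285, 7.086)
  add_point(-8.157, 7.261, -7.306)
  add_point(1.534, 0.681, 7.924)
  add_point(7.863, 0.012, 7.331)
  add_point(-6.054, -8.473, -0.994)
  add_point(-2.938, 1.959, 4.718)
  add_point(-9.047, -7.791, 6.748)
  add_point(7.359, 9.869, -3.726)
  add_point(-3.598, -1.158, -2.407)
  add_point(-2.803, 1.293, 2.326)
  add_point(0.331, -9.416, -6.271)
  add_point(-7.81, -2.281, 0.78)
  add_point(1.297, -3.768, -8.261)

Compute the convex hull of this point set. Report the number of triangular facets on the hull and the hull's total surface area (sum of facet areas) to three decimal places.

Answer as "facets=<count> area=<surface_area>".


Points on the hull: [0, 1, 2, 3, 4, 5, 7, 8, 9, 10, 11, 12, 13, 16, 18] (15 of 19).

Facet areas (half cross-product norm):
  f1: (p0, p16, p12) → 113.5007
  f2: (p10, p16, p12) → 16.9382
  f3: (p18, p5, p13) → 79.2575
  f4: (p8, p0, p3) → 28.3946
  f5: (p8, p11, p12) → 32.7344
  f6: (p8, p0, p12) → 78.0582
  f7: (p7, p5, p13) → 42.0384
  f8: (p7, p11, p12) → 79.5850
  f9: (p4, p18, p5) → 16.0166
  f10: (p4, p10, p16) → 45.8219
  f11: (p4, p10, p12) → 38.0435
  f12: (p4, p7, p12) → 78.7476
  f13: (p4, p7, p5) → 5.7436
  f14: (p1, p0, p16) → 42.9412
  f15: (p1, p4, p16) → 31.4750
  f16: (p1, p4, p18) → 11.4498
  f17: (p1, p18, p13) → 52.4458
  f18: (p1, p13, p3) → 118.8825
  f19: (p1, p0, p3) → 58.6246
  f20: (p9, p13, p3) → 5.5967
  f21: (p9, p8, p3) → 3.0240
  f22: (p2, p8, p11) → 33.9128
  f23: (p2, p7, p13) → 25.8659
  f24: (p2, p7, p11) → 80.7647
  f25: (p2, p9, p13) → 14.2677
  f26: (p2, p9, p8) → 37.9051
Σ area = 1172.036

Euler: V−E+F = 15−39+26 = 2.

facets=26 area=1172.036


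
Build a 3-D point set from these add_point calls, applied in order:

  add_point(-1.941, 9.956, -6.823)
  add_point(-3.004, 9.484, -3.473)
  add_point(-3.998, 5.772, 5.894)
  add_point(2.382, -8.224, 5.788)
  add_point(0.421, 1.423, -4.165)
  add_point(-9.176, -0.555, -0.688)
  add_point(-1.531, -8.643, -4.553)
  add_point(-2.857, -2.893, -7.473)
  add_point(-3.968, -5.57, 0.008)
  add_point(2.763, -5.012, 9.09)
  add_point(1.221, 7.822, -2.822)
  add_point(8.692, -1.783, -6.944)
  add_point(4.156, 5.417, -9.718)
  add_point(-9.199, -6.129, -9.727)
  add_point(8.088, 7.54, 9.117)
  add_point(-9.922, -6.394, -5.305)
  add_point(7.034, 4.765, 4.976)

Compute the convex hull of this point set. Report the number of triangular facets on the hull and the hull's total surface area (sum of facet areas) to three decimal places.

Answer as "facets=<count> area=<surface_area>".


facets=20 area=1125.358

12 of the 17 inputs are extreme points: [0, 1, 2, 3, 5, 6, 9, 11, 12, 13, 14, 15].

Area of each hull facet:
  f1: (p3, p14, p11) → 124.5544
  f2: (p12, p13, p11) → 78.1988
  f3: (p12, p13, p0) → 70.3178
  f4: (p12, p14, p11) → 82.1835
  f5: (p12, p14, p0) → 76.1174
  f6: (p6, p3, p11) → 68.7860
  f7: (p6, p13, p11) → 54.9409
  f8: (p6, p3, p15) → 43.9733
  f9: (p6, p13, p15) → 19.5399
  f10: (p5, p13, p15) → 14.0676
  f11: (p5, p13, p0) → 75.1602
  f12: (p1, p14, p0) → 25.5346
  f13: (p1, p2, p14) → 63.6864
  f14: (p1, p5, p0) → 18.8306
  f15: (p1, p5, p2) → 50.5035
  f16: (p9, p3, p14) → 23.2985
  f17: (p9, p2, p14) → 74.4351
  f18: (p9, p5, p2) → 68.6007
  f19: (p9, p3, p15) → 34.2023
  f20: (p9, p5, p15) → 58.4268
Σ area = 1125.358

Euler characteristic 12−30+20 = 2 ✓


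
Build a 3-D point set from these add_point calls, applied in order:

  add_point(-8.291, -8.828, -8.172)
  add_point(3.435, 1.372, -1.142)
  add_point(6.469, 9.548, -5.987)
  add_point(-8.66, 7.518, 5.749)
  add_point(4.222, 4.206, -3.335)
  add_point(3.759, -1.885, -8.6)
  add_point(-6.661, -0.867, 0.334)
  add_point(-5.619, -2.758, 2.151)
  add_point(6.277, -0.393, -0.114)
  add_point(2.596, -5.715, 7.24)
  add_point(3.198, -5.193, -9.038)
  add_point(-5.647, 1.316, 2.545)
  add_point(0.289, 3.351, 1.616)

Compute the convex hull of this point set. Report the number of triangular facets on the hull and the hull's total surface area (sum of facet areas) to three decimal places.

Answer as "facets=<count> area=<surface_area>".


Extreme-point indices: [0, 2, 3, 5, 7, 8, 9, 10] — 8 of 13 on the boundary.

Area of each hull facet:
  f1: (p0, p2, p3) → 195.2701
  f2: (p9, p2, p3) → 155.6109
  f3: (p10, p9, p0) → 97.7795
  f4: (p7, p0, p3) → 52.1682
  f5: (p7, p9, p3) → 54.0315
  f6: (p7, p9, p0) → 55.1793
  f7: (p5, p0, p2) → 62.7416
  f8: (p5, p10, p2) → 2.2252
  f9: (p5, p10, p0) → 18.3296
  f10: (p8, p9, p2) → 29.2618
  f11: (p8, p10, p2) → 61.1141
  f12: (p8, p10, p9) → 49.8389
Σ area = 833.551

Check V−E+F: 8 − 18 + 12 = 2.

facets=12 area=833.551


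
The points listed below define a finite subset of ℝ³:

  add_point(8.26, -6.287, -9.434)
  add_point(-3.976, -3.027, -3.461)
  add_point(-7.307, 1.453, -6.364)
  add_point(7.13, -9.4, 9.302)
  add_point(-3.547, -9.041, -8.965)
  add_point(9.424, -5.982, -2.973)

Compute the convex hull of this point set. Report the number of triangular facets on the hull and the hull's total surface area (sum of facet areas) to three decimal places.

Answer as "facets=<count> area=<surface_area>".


6 of the 6 inputs are extreme points: [0, 1, 2, 3, 4, 5].

Facet areas (half cross-product norm):
  f1: (p3, p5, p2) → 119.6805
  f2: (p0, p5, p2) → 57.9761
  f3: (p0, p3, p5) → 19.5268
  f4: (p4, p0, p2) → 68.9367
  f5: (p4, p0, p3) → 114.3985
  f6: (p1, p3, p2) → 24.5725
  f7: (p1, p4, p2) → 24.9256
  f8: (p1, p4, p3) → 72.5363
Σ area = 502.553

Euler: V−E+F = 6−12+8 = 2.

facets=8 area=502.553


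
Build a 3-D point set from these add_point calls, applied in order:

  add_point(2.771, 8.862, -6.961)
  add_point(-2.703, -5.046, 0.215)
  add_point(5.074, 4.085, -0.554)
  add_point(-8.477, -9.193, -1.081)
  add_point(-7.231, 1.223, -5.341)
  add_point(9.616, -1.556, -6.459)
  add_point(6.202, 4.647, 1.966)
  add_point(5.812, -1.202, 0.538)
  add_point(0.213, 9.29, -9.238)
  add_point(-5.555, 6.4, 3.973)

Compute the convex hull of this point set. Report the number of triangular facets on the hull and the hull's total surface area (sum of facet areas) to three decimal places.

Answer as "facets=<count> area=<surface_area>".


9 of the 10 inputs are extreme points: [0, 1, 3, 4, 5, 6, 7, 8, 9].

Area of each hull facet:
  f1: (p7, p5, p3) → 62.4201
  f2: (p4, p5, p3) → 96.8556
  f3: (p4, p8, p5) → 83.9668
  f4: (p4, p9, p3) → 60.5183
  f5: (p4, p9, p8) → 62.1801
  f6: (p1, p9, p3) → 40.9769
  f7: (p1, p7, p3) → 8.2068
  f8: (p1, p7, p9) → 56.9110
  f9: (p6, p7, p9) → 36.1158
  f10: (p6, p7, p5) → 23.4605
  f11: (p0, p8, p5) → 18.1641
  f12: (p0, p6, p5) → 54.3922
  f13: (p0, p9, p8) → 23.9807
  f14: (p0, p6, p9) → 61.2075
Σ area = 689.356

Check V−E+F: 9 − 21 + 14 = 2.

facets=14 area=689.356


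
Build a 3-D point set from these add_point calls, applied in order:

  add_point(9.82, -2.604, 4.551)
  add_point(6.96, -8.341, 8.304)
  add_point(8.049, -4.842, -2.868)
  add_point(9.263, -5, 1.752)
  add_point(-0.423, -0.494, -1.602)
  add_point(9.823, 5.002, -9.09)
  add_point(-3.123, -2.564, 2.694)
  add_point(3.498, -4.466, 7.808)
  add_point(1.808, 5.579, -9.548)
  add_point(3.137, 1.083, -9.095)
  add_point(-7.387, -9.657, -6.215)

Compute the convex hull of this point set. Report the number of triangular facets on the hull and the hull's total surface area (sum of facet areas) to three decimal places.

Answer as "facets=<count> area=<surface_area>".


Extreme-point indices: [0, 1, 2, 3, 5, 6, 7, 8, 9, 10] — 10 of 11 on the boundary.

Area of each hull facet:
  f1: (p6, p8, p10) → 93.0626
  f2: (p2, p5, p10) → 93.4395
  f3: (p2, p1, p10) → 97.0551
  f4: (p9, p5, p10) → 18.9445
  f5: (p9, p8, p10) → 31.3547
  f6: (p9, p8, p5) → 17.7217
  f7: (p7, p6, p8) → 62.5235
  f8: (p7, p1, p10) → 46.6880
  f9: (p7, p6, p10) → 42.5665
  f10: (p3, p2, p5) → 24.3801
  f11: (p3, p2, p1) → 11.9649
  f12: (p0, p8, p5) → 62.6294
  f13: (p0, p7, p8) → 66.5587
  f14: (p0, p7, p1) → 18.0420
  f15: (p0, p3, p5) → 27.3351
  f16: (p0, p3, p1) → 13.6272
Σ area = 727.893

Euler characteristic 10−24+16 = 2 ✓

facets=16 area=727.893


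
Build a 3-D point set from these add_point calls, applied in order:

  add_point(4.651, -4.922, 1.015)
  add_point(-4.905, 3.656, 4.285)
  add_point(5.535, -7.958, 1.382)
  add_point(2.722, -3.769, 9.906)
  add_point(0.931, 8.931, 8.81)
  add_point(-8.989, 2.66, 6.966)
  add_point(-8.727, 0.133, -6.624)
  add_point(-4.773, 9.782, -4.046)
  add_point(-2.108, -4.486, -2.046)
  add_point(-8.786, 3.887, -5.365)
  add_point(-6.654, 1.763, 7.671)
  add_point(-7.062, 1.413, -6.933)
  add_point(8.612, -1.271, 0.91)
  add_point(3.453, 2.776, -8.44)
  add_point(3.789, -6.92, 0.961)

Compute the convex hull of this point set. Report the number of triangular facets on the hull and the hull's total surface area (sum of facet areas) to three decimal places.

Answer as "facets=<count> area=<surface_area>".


facets=20 area=876.965

Points on the hull: [2, 3, 4, 5, 6, 7, 8, 9, 10, 11, 12, 13] (12 of 15).

Per-facet area ½‖(b−a)×(c−a)‖:
  f1: (p4, p7, p5) → 74.8363
  f2: (p3, p2, p12) → 35.7185
  f3: (p3, p4, p12) → 69.3342
  f4: (p9, p7, p5) → 44.7523
  f5: (p9, p6, p5) → 23.9225
  f6: (p8, p6, p5) → 59.3210
  f7: (p8, p6, p2) → 8.7051
  f8: (p8, p3, p5) → 76.8227
  f9: (p8, p3, p2) → 44.7799
  f10: (p11, p9, p7) → 11.3225
  f11: (p11, p9, p6) → 3.6061
  f12: (p10, p4, p5) → 12.2302
  f13: (p10, p3, p5) → 2.5417
  f14: (p10, p3, p4) → 55.8012
  f15: (p13, p6, p2) → 91.9710
  f16: (p13, p11, p6) → 5.6576
  f17: (p13, p2, p12) → 41.3887
  f18: (p13, p11, p7) → 46.4255
  f19: (p13, p4, p12) → 85.6703
  f20: (p13, p4, p7) → 82.1577
Σ area = 876.965

Euler: V−E+F = 12−30+20 = 2.


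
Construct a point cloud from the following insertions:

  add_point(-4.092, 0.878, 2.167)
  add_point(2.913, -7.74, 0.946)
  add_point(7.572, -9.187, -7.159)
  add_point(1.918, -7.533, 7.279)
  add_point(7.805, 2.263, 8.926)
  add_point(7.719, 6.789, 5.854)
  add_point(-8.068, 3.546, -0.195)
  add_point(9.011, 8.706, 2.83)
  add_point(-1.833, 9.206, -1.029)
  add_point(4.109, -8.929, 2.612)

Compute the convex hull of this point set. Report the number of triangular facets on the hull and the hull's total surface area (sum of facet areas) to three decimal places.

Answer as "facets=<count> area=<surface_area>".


Points on the hull: [1, 2, 3, 4, 5, 6, 7, 8, 9] (9 of 10).

Triangle areas on the boundary:
  f1: (p4, p2, p7) → 87.5565
  f2: (p3, p4, p6) → 94.4830
  f3: (p8, p2, p6) → 88.9114
  f4: (p8, p2, p7) → 116.1590
  f5: (p1, p2, p6) → 68.7642
  f6: (p1, p3, p6) → 50.5420
  f7: (p9, p4, p2) → 64.3115
  f8: (p9, p3, p4) → 30.5464
  f9: (p9, p1, p2) → 10.7743
  f10: (p9, p1, p3) → 6.0852
  f11: (p5, p4, p7) → 5.3581
  f12: (p5, p8, p7) → 21.9160
  f13: (p5, p4, p6) → 47.0145
  f14: (p5, p8, p6) → 46.7259
Σ area = 739.148

Check V−E+F: 9 − 21 + 14 = 2.

facets=14 area=739.148


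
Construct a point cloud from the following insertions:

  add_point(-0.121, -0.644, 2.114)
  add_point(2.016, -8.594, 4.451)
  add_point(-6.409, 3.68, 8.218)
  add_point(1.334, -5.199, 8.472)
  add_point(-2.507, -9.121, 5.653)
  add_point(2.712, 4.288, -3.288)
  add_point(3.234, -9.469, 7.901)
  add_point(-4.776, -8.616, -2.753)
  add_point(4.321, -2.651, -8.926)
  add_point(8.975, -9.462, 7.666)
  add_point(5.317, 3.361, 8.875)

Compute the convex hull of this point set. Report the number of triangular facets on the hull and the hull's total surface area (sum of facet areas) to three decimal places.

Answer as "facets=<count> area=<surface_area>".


Extreme-point indices: [2, 3, 4, 5, 6, 7, 8, 9, 10] — 9 of 11 on the boundary.

Per-facet area ½‖(b−a)×(c−a)‖:
  f1: (p8, p10, p9) → 116.6674
  f2: (p7, p8, p9) → 104.3678
  f3: (p3, p10, p2) → 50.9148
  f4: (p3, p10, p9) → 41.3943
  f5: (p5, p10, p2) → 70.6534
  f6: (p5, p8, p10) → 48.6861
  f7: (p5, p7, p2) → 101.6803
  f8: (p5, p7, p8) → 56.6695
  f9: (p4, p7, p2) → 59.3378
  f10: (p6, p3, p9) → 12.3554
  f11: (p6, p7, p9) → 31.6207
  f12: (p6, p4, p7) → 21.6234
  f13: (p6, p3, p2) → 9.0017
  f14: (p6, p4, p2) → 40.7293
Σ area = 765.702

Euler characteristic 9−21+14 = 2 ✓

facets=14 area=765.702


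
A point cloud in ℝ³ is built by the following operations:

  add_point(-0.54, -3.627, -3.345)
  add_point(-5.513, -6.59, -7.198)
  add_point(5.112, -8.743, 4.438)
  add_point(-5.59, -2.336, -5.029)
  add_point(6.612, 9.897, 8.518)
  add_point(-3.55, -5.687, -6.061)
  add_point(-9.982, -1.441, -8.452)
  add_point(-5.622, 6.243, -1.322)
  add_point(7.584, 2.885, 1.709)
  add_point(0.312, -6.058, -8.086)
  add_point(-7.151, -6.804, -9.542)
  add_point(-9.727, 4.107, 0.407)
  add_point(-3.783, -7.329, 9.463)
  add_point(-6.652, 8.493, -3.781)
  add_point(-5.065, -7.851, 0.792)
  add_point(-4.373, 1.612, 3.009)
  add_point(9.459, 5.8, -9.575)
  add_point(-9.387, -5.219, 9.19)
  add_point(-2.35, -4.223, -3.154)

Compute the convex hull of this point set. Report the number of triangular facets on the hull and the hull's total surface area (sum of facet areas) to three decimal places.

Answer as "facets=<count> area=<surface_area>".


Hull vertices (12/19): indices [2, 4, 6, 8, 9, 10, 11, 12, 13, 14, 16, 17].

Triangle areas on the boundary:
  f1: (p9, p2, p16) → 102.8764
  f2: (p13, p16, p6) → 99.4087
  f3: (p13, p4, p16) → 141.1146
  f4: (p8, p2, p16) → 63.0946
  f5: (p8, p4, p16) → 50.1348
  f6: (p8, p4, p2) → 51.6868
  f7: (p12, p4, p2) → 97.2693
  f8: (p12, p17, p4) → 59.3889
  f9: (p10, p17, p6) → 55.5968
  f10: (p10, p16, p6) → 63.4103
  f11: (p10, p9, p16) → 43.6031
  f12: (p10, p9, p2) → 45.3097
  f13: (p11, p17, p6) → 65.7093
  f14: (p11, p13, p6) → 35.0385
  f15: (p11, p17, p4) → 122.1004
  f16: (p11, p13, p4) → 61.6388
  f17: (p14, p12, p17) → 25.9759
  f18: (p14, p10, p17) → 35.9267
  f19: (p14, p12, p2) → 42.1859
  f20: (p14, p10, p2) → 49.0539
Σ area = 1310.524

Euler characteristic 12−30+20 = 2 ✓

facets=20 area=1310.524


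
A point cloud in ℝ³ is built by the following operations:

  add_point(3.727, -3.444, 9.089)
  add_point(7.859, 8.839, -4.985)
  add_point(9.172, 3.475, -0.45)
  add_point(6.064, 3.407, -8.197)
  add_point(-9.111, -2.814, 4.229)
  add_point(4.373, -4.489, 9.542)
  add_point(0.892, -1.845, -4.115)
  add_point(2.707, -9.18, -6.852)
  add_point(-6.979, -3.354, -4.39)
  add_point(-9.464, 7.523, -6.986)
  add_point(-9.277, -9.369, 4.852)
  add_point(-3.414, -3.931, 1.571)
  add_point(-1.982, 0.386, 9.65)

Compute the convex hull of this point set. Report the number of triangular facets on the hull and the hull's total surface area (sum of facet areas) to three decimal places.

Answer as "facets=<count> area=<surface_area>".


Extreme-point indices: [0, 1, 2, 3, 4, 5, 7, 8, 9, 10, 12] — 11 of 13 on the boundary.

Area of each hull facet:
  f1: (p4, p10, p9) → 33.6138
  f2: (p4, p12, p9) → 70.9550
  f3: (p4, p12, p10) → 29.8801
  f4: (p3, p7, p9) → 105.4845
  f5: (p3, p7, p2) → 54.6584
  f6: (p8, p10, p9) → 49.0974
  f7: (p8, p7, p9) → 52.4211
  f8: (p8, p7, p10) → 64.9604
  f9: (p5, p12, p10) → 52.4274
  f10: (p5, p7, p10) → 115.2497
  f11: (p5, p7, p2) → 100.8149
  f12: (p1, p3, p9) → 52.8414
  f13: (p1, p3, p2) → 22.6321
  f14: (p1, p12, p9) → 153.1107
  f15: (p1, p12, p2) → 49.4242
  f16: (p0, p12, p2) → 44.4929
  f17: (p0, p5, p2) → 7.4896
  f18: (p0, p5, p12) → 2.5629
Σ area = 1062.117

Check V−E+F: 11 − 27 + 18 = 2.

facets=18 area=1062.117


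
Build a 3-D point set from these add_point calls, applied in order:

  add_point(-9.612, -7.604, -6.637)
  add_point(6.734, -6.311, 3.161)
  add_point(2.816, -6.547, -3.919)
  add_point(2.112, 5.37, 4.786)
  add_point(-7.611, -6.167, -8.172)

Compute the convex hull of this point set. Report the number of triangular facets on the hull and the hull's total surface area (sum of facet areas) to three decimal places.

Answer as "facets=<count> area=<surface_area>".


Extreme-point indices: [0, 1, 2, 3, 4] — 5 of 5 on the boundary.

Facet areas (half cross-product norm):
  f1: (p3, p1, p0) → 118.9114
  f2: (p4, p3, p0) → 27.7126
  f3: (p2, p1, p0) → 38.8263
  f4: (p2, p4, p0) → 14.8278
  f5: (p2, p3, p1) → 51.2345
  f6: (p2, p4, p3) → 82.2799
Σ area = 333.792

Euler characteristic 5−9+6 = 2 ✓

facets=6 area=333.792


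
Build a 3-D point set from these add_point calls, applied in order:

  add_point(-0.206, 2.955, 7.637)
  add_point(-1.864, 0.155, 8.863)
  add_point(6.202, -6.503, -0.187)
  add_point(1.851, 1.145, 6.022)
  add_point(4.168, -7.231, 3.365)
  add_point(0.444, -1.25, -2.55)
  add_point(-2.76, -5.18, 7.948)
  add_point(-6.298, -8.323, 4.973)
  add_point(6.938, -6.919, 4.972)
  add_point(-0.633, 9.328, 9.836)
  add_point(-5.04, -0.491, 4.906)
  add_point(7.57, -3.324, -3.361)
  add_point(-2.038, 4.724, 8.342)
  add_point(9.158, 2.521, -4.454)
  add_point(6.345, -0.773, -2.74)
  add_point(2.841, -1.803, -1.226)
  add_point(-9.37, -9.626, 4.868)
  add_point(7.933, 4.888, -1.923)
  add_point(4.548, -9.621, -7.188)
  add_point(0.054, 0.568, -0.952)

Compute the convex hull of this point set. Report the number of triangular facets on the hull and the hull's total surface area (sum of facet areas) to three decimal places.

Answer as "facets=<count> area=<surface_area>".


Extreme-point indices: [1, 5, 6, 8, 9, 10, 11, 13, 16, 17, 18, 19] — 12 of 20 on the boundary.

Triangle areas on the boundary:
  f1: (p8, p18, p16) → 102.1089
  f2: (p6, p8, p16) → 37.0770
  f3: (p11, p18, p13) → 15.8301
  f4: (p11, p8, p13) → 23.2720
  f5: (p11, p8, p18) → 36.0408
  f6: (p10, p9, p16) → 24.7407
  f7: (p10, p19, p16) → 36.3347
  f8: (p10, p19, p9) → 46.3328
  f9: (p17, p19, p13) → 16.5827
  f10: (p17, p19, p9) → 61.9096
  f11: (p17, p8, p13) → 24.7630
  f12: (p17, p8, p9) → 102.5908
  f13: (p5, p18, p13) → 49.9965
  f14: (p5, p19, p13) → 11.8693
  f15: (p5, p18, p16) → 77.4527
  f16: (p5, p19, p16) → 18.2427
  f17: (p1, p8, p9) → 47.4589
  f18: (p1, p6, p8) → 28.1861
  f19: (p1, p9, p16) → 31.5012
  f20: (p1, p6, p16) → 16.8979
Σ area = 809.188

Euler: V−E+F = 12−30+20 = 2.

facets=20 area=809.188


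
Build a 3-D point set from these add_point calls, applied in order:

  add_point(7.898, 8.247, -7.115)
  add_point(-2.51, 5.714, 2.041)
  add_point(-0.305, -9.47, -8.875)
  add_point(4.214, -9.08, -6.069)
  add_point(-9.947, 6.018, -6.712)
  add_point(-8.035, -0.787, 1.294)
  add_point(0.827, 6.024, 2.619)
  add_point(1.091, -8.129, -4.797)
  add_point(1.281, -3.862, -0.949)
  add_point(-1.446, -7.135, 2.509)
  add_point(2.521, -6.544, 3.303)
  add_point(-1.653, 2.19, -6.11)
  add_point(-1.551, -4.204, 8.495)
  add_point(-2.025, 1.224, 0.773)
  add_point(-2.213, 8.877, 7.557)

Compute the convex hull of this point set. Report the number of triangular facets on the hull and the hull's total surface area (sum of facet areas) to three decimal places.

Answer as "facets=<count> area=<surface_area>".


9 of the 15 inputs are extreme points: [0, 2, 3, 4, 5, 9, 10, 12, 14].

Area of each hull facet:
  f1: (p2, p0, p4) → 150.0476
  f2: (p14, p0, p4) → 131.0161
  f3: (p5, p2, p4) → 82.3904
  f4: (p5, p14, p4) → 68.8701
  f5: (p5, p14, p12) → 61.4338
  f6: (p3, p2, p0) → 46.2025
  f7: (p9, p5, p2) → 53.7191
  f8: (p9, p5, p12) → 30.1689
  f9: (p9, p3, p2) → 27.8907
  f10: (p10, p9, p12) → 13.2850
  f11: (p10, p9, p3) → 20.1171
  f12: (p10, p3, p0) → 86.3242
  f13: (p10, p14, p0) → 136.0849
  f14: (p10, p14, p12) → 43.7118
Σ area = 951.262

Euler characteristic 9−21+14 = 2 ✓

facets=14 area=951.262


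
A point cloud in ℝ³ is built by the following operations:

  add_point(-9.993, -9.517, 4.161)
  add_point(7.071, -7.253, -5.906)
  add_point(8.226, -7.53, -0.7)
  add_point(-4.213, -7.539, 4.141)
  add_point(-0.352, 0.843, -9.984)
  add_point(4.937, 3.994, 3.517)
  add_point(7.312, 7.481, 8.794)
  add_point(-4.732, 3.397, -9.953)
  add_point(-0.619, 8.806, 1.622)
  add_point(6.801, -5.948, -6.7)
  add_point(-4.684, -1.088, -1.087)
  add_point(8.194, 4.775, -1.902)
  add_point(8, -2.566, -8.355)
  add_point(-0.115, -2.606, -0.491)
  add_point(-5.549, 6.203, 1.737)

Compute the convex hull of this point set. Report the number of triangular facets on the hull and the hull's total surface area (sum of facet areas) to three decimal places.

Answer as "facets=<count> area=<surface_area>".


Extreme-point indices: [0, 1, 2, 3, 4, 6, 7, 8, 9, 11, 12, 14] — 12 of 15 on the boundary.

Facet areas (half cross-product norm):
  f1: (p1, p2, p0) → 50.5658
  f2: (p1, p4, p0) → 111.8714
  f3: (p7, p4, p0) → 50.0747
  f4: (p3, p2, p0) → 19.1284
  f5: (p3, p6, p0) → 35.0875
  f6: (p3, p6, p2) → 115.1980
  f7: (p11, p6, p8) → 49.6204
  f8: (p11, p7, p8) → 67.9391
  f9: (p11, p7, p4) → 28.3627
  f10: (p11, p6, p2) → 67.6516
  f11: (p14, p7, p0) → 99.3153
  f12: (p14, p7, p8) → 33.5820
  f13: (p14, p6, p0) → 117.8187
  f14: (p14, p6, p8) → 24.4793
  f15: (p12, p11, p4) → 44.3411
  f16: (p12, p1, p2) → 12.7833
  f17: (p12, p11, p2) → 44.1335
  f18: (p9, p1, p4) → 4.4850
  f19: (p9, p12, p4) → 17.9887
  f20: (p9, p12, p1) → 1.4468
Σ area = 995.873

Euler characteristic 12−30+20 = 2 ✓

facets=20 area=995.873
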